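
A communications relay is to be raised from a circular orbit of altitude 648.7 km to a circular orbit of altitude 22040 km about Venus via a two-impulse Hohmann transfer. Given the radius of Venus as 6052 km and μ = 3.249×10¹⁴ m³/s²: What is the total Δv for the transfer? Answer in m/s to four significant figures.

r₁ = 6052 + 648.7 = 6700.7 km = 6.7007×10⁶ m.
r₂ = 6052 + 22040 = 28092 km = 2.8092×10⁷ m.
Transfer ellipse a_t = (r₁ + r₂)/2 = 1.740×10⁷ m.
At r₁: circular v_c1 = √(μ/r₁) = 6963 m/s; transfer-periapsis v_p = √[μ(2/r₁ − 1/a_t)] = 8849 m/s.
Δv₁ = v_p − v_c1 = 1885 m/s.
At r₂: circular v_c2 = √(μ/r₂) = 3401 m/s; transfer-apoapsis v_a = √[μ(2/r₂ − 1/a_t)] = 2111 m/s.
Δv₂ = v_c2 − v_a = 1290 m/s.
Total Δv = Δv₁ + Δv₂ = 3176 m/s.

Δv_total ≈ 3176 m/s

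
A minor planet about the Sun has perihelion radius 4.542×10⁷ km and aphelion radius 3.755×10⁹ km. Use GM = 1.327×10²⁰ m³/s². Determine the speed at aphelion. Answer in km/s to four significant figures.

Semi-major axis a = (r_p + r_a)/2 = 1.9002×10⁹ km = 1.900×10¹² m.
Vis-viva: v² = μ(2/r − 1/a) = 1.327×10²⁰ × (5.326×10⁻¹³ − 5.263×10⁻¹³) = 8.447×10⁵ m²/s².
v = 919.1 m/s = 0.9191 km/s.

v ≈ 0.9191 km/s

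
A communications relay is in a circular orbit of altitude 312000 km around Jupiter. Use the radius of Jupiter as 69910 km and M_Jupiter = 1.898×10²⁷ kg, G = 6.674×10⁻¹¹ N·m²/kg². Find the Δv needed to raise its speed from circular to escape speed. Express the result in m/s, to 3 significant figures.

μ = GM = 6.674×10⁻¹¹ × 1.898×10²⁷ = 1.267×10¹⁷ m³/s².
r = 69910 + 312000 = 381910 km = 3.8191×10⁸ m.
Circular speed v_c = √(μ/r) = 18210 m/s.
Escape speed v_esc = √(2μ/r) = √2 × v_c = 25760 m/s.
Δv = v_esc − v_c = 7544 m/s.

Δv ≈ 7540 m/s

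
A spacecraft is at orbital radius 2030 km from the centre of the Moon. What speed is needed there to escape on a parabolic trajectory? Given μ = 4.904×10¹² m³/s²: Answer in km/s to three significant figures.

r = 2030 km = 2.030×10⁶ m.
Escape speed v_esc = √(2μ/r) = √(2 × 4.904×10¹² / 2.030×10⁶) = √(4.832×10⁶) = 2198 m/s.
= 2.198 km/s.

v_esc ≈ 2.20 km/s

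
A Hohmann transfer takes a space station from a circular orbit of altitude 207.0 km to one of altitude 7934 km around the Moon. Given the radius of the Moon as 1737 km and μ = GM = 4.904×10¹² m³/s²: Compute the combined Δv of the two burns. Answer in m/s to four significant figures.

r₁ = 1737 + 207.0 = 1944.0 km = 1.9440×10⁶ m.
r₂ = 1737 + 7934 = 9671.0 km = 9.6710×10⁶ m.
Transfer ellipse a_t = (r₁ + r₂)/2 = 5.808×10⁶ m.
At r₁: circular v_c1 = √(μ/r₁) = 1588 m/s; transfer-perilune v_p = √[μ(2/r₁ − 1/a_t)] = 2050 m/s.
Δv₁ = v_p − v_c1 = 461.3 m/s.
At r₂: circular v_c2 = √(μ/r₂) = 712.1 m/s; transfer-apolune v_a = √[μ(2/r₂ − 1/a_t)] = 412.0 m/s.
Δv₂ = v_c2 − v_a = 300.1 m/s.
Total Δv = Δv₁ + Δv₂ = 761.4 m/s.

Δv_total ≈ 761.4 m/s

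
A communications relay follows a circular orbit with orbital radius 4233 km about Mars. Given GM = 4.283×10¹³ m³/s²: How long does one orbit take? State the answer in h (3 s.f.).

T ≈ 2.32 h

r = 4233 km = 4.233×10⁶ m.
Kepler's third law: T = 2π√(r³/μ) = 2π√((4.233×10⁶)³ / 4.283×10¹³).
r³/μ = 1.771×10⁶ s², so T = 2π × 1.331×10³ = 8.361×10³ s.
Converting: 8.361×10³ s ÷ 3600 = 2.323 h.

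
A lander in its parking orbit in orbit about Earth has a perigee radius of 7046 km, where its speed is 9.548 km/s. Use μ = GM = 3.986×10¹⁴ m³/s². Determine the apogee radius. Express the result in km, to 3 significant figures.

apogee radius ≈ 29200 km

r_p = 7.046×10⁶ m.
Specific energy ε = v²/2 − μ/r = -1.099×10⁷ J/kg, so a = −μ/(2ε) = 1.814×10⁷ m.
The apsides satisfy r_p + r_a = 2a, so the apogee radius is 2a − r_p = 2.923×10⁷ m = 29227 km.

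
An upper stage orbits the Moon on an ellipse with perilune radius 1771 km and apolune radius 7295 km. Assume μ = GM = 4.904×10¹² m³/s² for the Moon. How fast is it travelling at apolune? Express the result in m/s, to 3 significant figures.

v ≈ 512 m/s

Semi-major axis a = (r_p + r_a)/2 = 4533.0 km = 4.533×10⁶ m.
Vis-viva: v² = μ(2/r − 1/a) = 4.904×10¹² × (2.742×10⁻⁷ − 2.206×10⁻⁷) = 2.626×10⁵ m²/s².
v = 512.5 m/s.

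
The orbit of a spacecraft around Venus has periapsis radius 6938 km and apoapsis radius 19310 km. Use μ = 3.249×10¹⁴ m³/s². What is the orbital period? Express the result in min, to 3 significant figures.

Semi-major axis a = (r_p + r_a)/2 = (6938.0 + 19310)/2 = 13124 km = 1.312×10⁷ m.
By Kepler's third law T = 2π√(a³/μ) = 2π × 2.638×10³ = 1.657×10⁴ s.
= 276.2 min.

T ≈ 276 min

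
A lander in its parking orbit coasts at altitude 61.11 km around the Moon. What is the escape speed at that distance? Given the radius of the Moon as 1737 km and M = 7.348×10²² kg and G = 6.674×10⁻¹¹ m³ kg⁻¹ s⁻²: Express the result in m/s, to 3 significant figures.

μ = GM = 6.674×10⁻¹¹ × 7.348×10²² = 4.904×10¹² m³/s².
r = 1737 + 61.11 = 1798.1 km = 1.7981×10⁶ m.
Escape speed v_esc = √(2μ/r) = √(2 × 4.904×10¹² / 1.798×10⁶) = √(5.455×10⁶) = 2336 m/s.

v_esc ≈ 2340 m/s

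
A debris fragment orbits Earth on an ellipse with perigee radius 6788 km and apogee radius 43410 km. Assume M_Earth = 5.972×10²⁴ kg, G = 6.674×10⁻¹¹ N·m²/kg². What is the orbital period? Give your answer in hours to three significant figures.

μ = GM = 6.674×10⁻¹¹ × 5.972×10²⁴ = 3.986×10¹⁴ m³/s².
Semi-major axis a = (r_p + r_a)/2 = (6788.0 + 43410)/2 = 25099 km = 2.510×10⁷ m.
By Kepler's third law T = 2π√(a³/μ) = 2π × 6.298×10³ = 3.957×10⁴ s.
= 10.99 hours.

T ≈ 11.0 hours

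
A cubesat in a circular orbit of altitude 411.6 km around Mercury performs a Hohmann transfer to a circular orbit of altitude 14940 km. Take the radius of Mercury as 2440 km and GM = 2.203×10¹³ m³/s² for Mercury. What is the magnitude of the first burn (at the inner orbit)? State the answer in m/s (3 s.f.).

Δv ≈ 864 m/s

r₁ = 2440 + 411.6 = 2851.6 km = 2.8516×10⁶ m.
r₂ = 2440 + 14940 = 17380 km = 1.7380×10⁷ m.
Transfer ellipse a_t = (r₁ + r₂)/2 = 1.012×10⁷ m.
At r₁: circular v_c1 = √(μ/r₁) = 2779 m/s; transfer-periherm v_p = √[μ(2/r₁ − 1/a_t)] = 3643 m/s.
Δv₁ = v_p − v_c1 = 863.8 m/s.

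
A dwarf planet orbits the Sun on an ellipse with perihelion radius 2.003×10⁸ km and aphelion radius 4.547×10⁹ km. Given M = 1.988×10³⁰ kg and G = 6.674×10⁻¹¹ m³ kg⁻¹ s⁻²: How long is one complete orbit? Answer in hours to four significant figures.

T ≈ 554100 hours

μ = GM = 6.674×10⁻¹¹ × 1.988×10³⁰ = 1.327×10²⁰ m³/s².
Semi-major axis a = (r_p + r_a)/2 = (2.0030×10⁸ + 4.5470×10⁹)/2 = 2.3736×10⁹ km = 2.374×10¹² m.
By Kepler's third law T = 2π√(a³/μ) = 2π × 3.175×10⁸ = 1.995×10⁹ s.
= 5.541×10⁵ hours.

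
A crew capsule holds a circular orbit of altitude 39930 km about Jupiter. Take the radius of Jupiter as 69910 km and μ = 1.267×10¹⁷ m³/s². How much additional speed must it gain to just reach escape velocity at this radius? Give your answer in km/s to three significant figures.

Δv ≈ 14.1 km/s

r = 69910 + 39930 = 109840 km = 1.0984×10⁸ m.
Circular speed v_c = √(μ/r) = 33960 m/s.
Escape speed v_esc = √(2μ/r) = √2 × v_c = 48030 m/s.
Δv = v_esc − v_c = 14070 m/s = 14.07 km/s.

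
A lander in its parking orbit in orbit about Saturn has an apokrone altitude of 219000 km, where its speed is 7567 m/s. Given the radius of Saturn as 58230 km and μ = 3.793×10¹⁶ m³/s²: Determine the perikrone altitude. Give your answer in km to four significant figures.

r_a = 58230 + 219000 = 2.7723×10⁵ km = 2.772×10⁸ m.
Specific energy ε = v²/2 − μ/r = -1.082×10⁸ J/kg, so a = −μ/(2ε) = 1.753×10⁸ m.
The apsides satisfy r_p + r_a = 2a, so the perikrone radius is 2a − r_a = 7.336×10⁷ m = 73363 km.
Perikrone altitude = 73363 − 58230 = 15133 km.

perikrone altitude ≈ 15130 km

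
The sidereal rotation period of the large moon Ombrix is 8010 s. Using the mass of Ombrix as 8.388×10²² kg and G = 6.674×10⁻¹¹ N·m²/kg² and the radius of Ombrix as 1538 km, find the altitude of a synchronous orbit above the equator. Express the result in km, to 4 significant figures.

h_sync ≈ 549.6 km

μ = GM = 6.674×10⁻¹¹ × 8.388×10²² = 5.598×10¹² m³/s².
A synchronous orbit has period T, so by Kepler's third law a = (μT²/4π²)^(1/3).
μT²/4π² = 5.598×10¹² × (8.010×10³)² / 39.48 = 9.098×10¹⁸ m³.
a = 2.088×10⁶ m = 2087.6 km.
Altitude h = a − R = 2087.6 − 1538 = 549.61 km.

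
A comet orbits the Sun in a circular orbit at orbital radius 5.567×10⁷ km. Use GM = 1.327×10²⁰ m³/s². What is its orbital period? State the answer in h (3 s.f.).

r = 5.567×10⁷ km = 5.567×10¹⁰ m.
Kepler's third law: T = 2π√(r³/μ) = 2π√((5.567×10¹⁰)³ / 1.327×10²⁰).
r³/μ = 1.300×10¹² s², so T = 2π × 1.140×10⁶ = 7.164×10⁶ s.
Converting: 7.164×10⁶ s ÷ 3600 = 1990 h.

T ≈ 1990 h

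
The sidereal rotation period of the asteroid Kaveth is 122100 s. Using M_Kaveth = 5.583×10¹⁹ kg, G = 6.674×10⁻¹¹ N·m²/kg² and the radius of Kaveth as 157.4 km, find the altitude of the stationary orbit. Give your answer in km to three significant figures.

h_sync ≈ 963 km

μ = GM = 6.674×10⁻¹¹ × 5.583×10¹⁹ = 3.726×10⁹ m³/s².
A synchronous orbit has period T, so by Kepler's third law a = (μT²/4π²)^(1/3).
μT²/4π² = 3.726×10⁹ × (1.221×10⁵)² / 39.48 = 1.407×10¹⁸ m³.
a = 1.121×10⁶ m = 1120.6 km.
Altitude h = a − R = 1120.6 − 157.4 = 963.18 km.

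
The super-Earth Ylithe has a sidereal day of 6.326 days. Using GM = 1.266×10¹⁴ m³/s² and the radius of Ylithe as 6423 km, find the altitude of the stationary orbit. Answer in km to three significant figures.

T = 6.326 days = 5.466×10⁵ s.
A synchronous orbit has period T, so by Kepler's third law a = (μT²/4π²)^(1/3).
μT²/4π² = 1.266×10¹⁴ × (5.466×10⁵)² / 39.48 = 9.580×10²³ m³.
a = 9.858×10⁷ m = 98579 km.
Altitude h = a − R = 98579 − 6423 = 92156 km.

h_sync ≈ 92200 km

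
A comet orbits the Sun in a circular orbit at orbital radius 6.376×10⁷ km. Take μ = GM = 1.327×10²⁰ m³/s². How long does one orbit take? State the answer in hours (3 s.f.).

T ≈ 2440 hours

r = 6.376×10⁷ km = 6.376×10¹⁰ m.
Kepler's third law: T = 2π√(r³/μ) = 2π√((6.376×10¹⁰)³ / 1.327×10²⁰).
r³/μ = 1.953×10¹² s², so T = 2π × 1.398×10⁶ = 8.781×10⁶ s.
Converting: 8.781×10⁶ s ÷ 3600 = 2439 hours.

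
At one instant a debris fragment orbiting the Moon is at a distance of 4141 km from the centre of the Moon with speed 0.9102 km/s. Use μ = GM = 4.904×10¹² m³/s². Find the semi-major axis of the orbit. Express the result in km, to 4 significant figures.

r = 4.141×10⁶ m.
Vis-viva rearranged: 1/a = 2/r − v²/μ = 4.830×10⁻⁷ − 1.689×10⁻⁷ = 3.140×10⁻⁷ m⁻¹.
a = 3.184×10⁶ m = 3184.3 km.

a ≈ 3184 km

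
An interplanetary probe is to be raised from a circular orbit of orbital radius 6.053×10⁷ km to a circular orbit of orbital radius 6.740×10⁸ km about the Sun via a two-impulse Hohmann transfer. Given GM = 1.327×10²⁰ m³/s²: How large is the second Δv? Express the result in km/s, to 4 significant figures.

Δv ≈ 8.335 km/s

r₁ = 6.053×10⁷ km = 6.053×10¹⁰ m.
r₂ = 6.740×10⁸ km = 6.740×10¹¹ m.
Transfer ellipse a_t = (r₁ + r₂)/2 = 3.673×10¹¹ m.
At r₁: circular v_c1 = √(μ/r₁) = 46820 m/s; transfer-perihelion v_p = √[μ(2/r₁ − 1/a_t)] = 63430 m/s.
At r₂: circular v_c2 = √(μ/r₂) = 14030 m/s; transfer-aphelion v_a = √[μ(2/r₂ − 1/a_t)] = 5696 m/s.
Δv₂ = v_c2 − v_a = 8335 m/s.
= 8.335 km/s.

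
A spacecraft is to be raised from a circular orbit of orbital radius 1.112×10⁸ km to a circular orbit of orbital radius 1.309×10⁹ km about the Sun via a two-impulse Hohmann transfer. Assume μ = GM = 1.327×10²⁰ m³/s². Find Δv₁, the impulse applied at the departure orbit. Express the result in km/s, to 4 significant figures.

Δv ≈ 12.36 km/s

r₁ = 1.112×10⁸ km = 1.112×10¹¹ m.
r₂ = 1.309×10⁹ km = 1.309×10¹² m.
Transfer ellipse a_t = (r₁ + r₂)/2 = 7.101×10¹¹ m.
At r₁: circular v_c1 = √(μ/r₁) = 34540 m/s; transfer-perihelion v_p = √[μ(2/r₁ − 1/a_t)] = 46900 m/s.
Δv₁ = v_p − v_c1 = 12360 m/s.
= 12.36 km/s.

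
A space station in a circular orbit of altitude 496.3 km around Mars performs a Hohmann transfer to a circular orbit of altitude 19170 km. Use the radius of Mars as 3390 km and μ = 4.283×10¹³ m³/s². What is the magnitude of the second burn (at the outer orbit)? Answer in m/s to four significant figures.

r₁ = 3390 + 496.3 = 3886.3 km = 3.8863×10⁶ m.
r₂ = 3390 + 19170 = 22560 km = 2.2560×10⁷ m.
Transfer ellipse a_t = (r₁ + r₂)/2 = 1.322×10⁷ m.
At r₁: circular v_c1 = √(μ/r₁) = 3320 m/s; transfer-periapsis v_p = √[μ(2/r₁ − 1/a_t)] = 4336 m/s.
At r₂: circular v_c2 = √(μ/r₂) = 1378 m/s; transfer-apoapsis v_a = √[μ(2/r₂ − 1/a_t)] = 747.0 m/s.
Δv₂ = v_c2 − v_a = 630.9 m/s.

Δv ≈ 630.9 m/s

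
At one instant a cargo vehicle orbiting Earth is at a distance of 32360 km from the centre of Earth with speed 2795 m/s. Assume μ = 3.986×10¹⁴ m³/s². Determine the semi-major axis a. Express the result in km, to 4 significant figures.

r = 3.236×10⁷ m.
Vis-viva rearranged: 1/a = 2/r − v²/μ = 6.180×10⁻⁸ − 1.960×10⁻⁸ = 4.221×10⁻⁸ m⁻¹.
a = 2.369×10⁷ m = 23693 km.

a ≈ 23690 km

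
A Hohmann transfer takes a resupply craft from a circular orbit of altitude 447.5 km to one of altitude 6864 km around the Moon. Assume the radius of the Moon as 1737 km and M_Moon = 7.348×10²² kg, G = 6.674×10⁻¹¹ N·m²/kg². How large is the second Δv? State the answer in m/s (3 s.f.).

Δv ≈ 275 m/s

μ = GM = 6.674×10⁻¹¹ × 7.348×10²² = 4.904×10¹² m³/s².
r₁ = 1737 + 447.5 = 2184.5 km = 2.1845×10⁶ m.
r₂ = 1737 + 6864 = 8601.0 km = 8.6010×10⁶ m.
Transfer ellipse a_t = (r₁ + r₂)/2 = 5.393×10⁶ m.
At r₁: circular v_c1 = √(μ/r₁) = 1498 m/s; transfer-perilune v_p = √[μ(2/r₁ − 1/a_t)] = 1892 m/s.
At r₂: circular v_c2 = √(μ/r₂) = 755.1 m/s; transfer-apolune v_a = √[μ(2/r₂ − 1/a_t)] = 480.6 m/s.
Δv₂ = v_c2 − v_a = 274.5 m/s.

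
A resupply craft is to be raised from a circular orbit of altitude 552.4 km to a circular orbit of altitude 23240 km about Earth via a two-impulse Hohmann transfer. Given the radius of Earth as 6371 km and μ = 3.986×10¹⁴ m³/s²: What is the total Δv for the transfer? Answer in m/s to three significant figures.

Δv_total ≈ 3480 m/s

r₁ = 6371 + 552.4 = 6923.4 km = 6.9234×10⁶ m.
r₂ = 6371 + 23240 = 29611 km = 2.9611×10⁷ m.
Transfer ellipse a_t = (r₁ + r₂)/2 = 1.827×10⁷ m.
At r₁: circular v_c1 = √(μ/r₁) = 7588 m/s; transfer-perigee v_p = √[μ(2/r₁ − 1/a_t)] = 9660 m/s.
Δv₁ = v_p − v_c1 = 2073 m/s.
At r₂: circular v_c2 = √(μ/r₂) = 3669 m/s; transfer-apogee v_a = √[μ(2/r₂ − 1/a_t)] = 2259 m/s.
Δv₂ = v_c2 − v_a = 1410 m/s.
Total Δv = Δv₁ + Δv₂ = 3483 m/s.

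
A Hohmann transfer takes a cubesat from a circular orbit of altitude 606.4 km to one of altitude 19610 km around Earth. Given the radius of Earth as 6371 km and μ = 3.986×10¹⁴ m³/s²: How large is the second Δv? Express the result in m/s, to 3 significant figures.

r₁ = 6371 + 606.4 = 6977.4 km = 6.9774×10⁶ m.
r₂ = 6371 + 19610 = 25981 km = 2.5981×10⁷ m.
Transfer ellipse a_t = (r₁ + r₂)/2 = 1.648×10⁷ m.
At r₁: circular v_c1 = √(μ/r₁) = 7558 m/s; transfer-perigee v_p = √[μ(2/r₁ − 1/a_t)] = 9490 m/s.
At r₂: circular v_c2 = √(μ/r₂) = 3917 m/s; transfer-apogee v_a = √[μ(2/r₂ − 1/a_t)] = 2549 m/s.
Δv₂ = v_c2 − v_a = 1368 m/s.

Δv ≈ 1370 m/s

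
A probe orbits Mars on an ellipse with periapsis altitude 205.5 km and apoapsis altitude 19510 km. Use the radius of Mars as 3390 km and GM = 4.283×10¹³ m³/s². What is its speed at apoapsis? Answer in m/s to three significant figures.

r_p = 3390 + 205.5 = 3595.5 km = 3.5955×10⁶ m.
r_a = 3390 + 19510 = 22900 km = 2.2900×10⁷ m.
Semi-major axis a = (r_p + r_a)/2 = 13248 km = 1.325×10⁷ m.
Vis-viva: v² = μ(2/r − 1/a) = 4.283×10¹³ × (8.734×10⁻⁸ − 7.548×10⁻⁸) = 5.076×10⁵ m²/s².
v = 712.5 m/s.

v ≈ 712 m/s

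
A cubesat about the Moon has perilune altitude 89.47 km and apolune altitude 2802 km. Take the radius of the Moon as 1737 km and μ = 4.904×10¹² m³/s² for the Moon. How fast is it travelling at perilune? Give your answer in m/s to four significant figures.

v ≈ 1957 m/s

r_p = 1737 + 89.47 = 1826.5 km = 1.8265×10⁶ m.
r_a = 1737 + 2802 = 4539.0 km = 4.5390×10⁶ m.
Semi-major axis a = (r_p + r_a)/2 = 3182.7 km = 3.183×10⁶ m.
Vis-viva: v² = μ(2/r − 1/a) = 4.904×10¹² × (1.095×10⁻⁶ − 3.142×10⁻⁷) = 3.829×10⁶ m²/s².
v = 1957 m/s.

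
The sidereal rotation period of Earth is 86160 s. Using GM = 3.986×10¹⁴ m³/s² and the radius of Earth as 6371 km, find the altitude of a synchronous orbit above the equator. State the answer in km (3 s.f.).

A synchronous orbit has period T, so by Kepler's third law a = (μT²/4π²)^(1/3).
μT²/4π² = 3.986×10¹⁴ × (8.616×10⁴)² / 39.48 = 7.495×10²² m³.
a = 4.216×10⁷ m = 42163 km.
Altitude h = a − R = 42163 − 6371 = 35792 km.

h_sync ≈ 35800 km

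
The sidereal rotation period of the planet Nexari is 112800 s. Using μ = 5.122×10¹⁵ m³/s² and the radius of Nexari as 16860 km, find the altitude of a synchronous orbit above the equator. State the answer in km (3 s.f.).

h_sync ≈ 1.01×10⁵ km

A synchronous orbit has period T, so by Kepler's third law a = (μT²/4π²)^(1/3).
μT²/4π² = 5.122×10¹⁵ × (1.128×10⁵)² / 39.48 = 1.651×10²⁴ m³.
a = 1.182×10⁸ m = 1.1819×10⁵ km.
Altitude h = a − R = 1.1819×10⁵ − 16860 = 1.0133×10⁵ km.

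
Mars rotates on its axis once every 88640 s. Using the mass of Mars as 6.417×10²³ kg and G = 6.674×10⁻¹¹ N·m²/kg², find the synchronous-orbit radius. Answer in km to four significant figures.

μ = GM = 6.674×10⁻¹¹ × 6.417×10²³ = 4.283×10¹³ m³/s².
A synchronous orbit has period T, so by Kepler's third law a = (μT²/4π²)^(1/3).
μT²/4π² = 4.283×10¹³ × (8.864×10⁴)² / 39.48 = 8.524×10²¹ m³.
a = 2.043×10⁷ m = 20427 km.

r_sync ≈ 20430 km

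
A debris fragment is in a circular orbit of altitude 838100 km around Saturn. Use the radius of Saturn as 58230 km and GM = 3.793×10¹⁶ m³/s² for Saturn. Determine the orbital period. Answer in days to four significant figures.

r = 58230 + 838100 = 896330 km = 8.9633×10⁸ m.
Kepler's third law: T = 2π√(r³/μ) = 2π√((8.963×10⁸)³ / 3.793×10¹⁶).
r³/μ = 1.899×10¹⁰ s², so T = 2π × 1.378×10⁵ = 8.657×10⁵ s.
Converting: 8.657×10⁵ s ÷ 86400 = 10.02 days.

T ≈ 10.02 days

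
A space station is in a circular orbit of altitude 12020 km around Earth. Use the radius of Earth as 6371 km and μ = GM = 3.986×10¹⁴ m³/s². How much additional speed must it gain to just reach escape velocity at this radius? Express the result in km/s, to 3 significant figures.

r = 6371 + 12020 = 18391 km = 1.8391×10⁷ m.
Circular speed v_c = √(μ/r) = 4655 m/s.
Escape speed v_esc = √(2μ/r) = √2 × v_c = 6584 m/s.
Δv = v_esc − v_c = 1928 m/s = 1.928 km/s.

Δv ≈ 1.93 km/s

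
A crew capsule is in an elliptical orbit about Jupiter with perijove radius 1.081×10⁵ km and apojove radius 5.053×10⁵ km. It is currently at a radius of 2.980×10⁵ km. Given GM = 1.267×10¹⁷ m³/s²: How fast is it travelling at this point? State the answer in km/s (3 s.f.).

Semi-major axis a = (r_p + r_a)/2 = 3.0670×10⁵ km = 3.067×10⁸ m.
Vis-viva: v² = μ(2/r − 1/a) = 1.267×10¹⁷ × (6.711×10⁻⁹ − 3.261×10⁻⁹) = 4.372×10⁸ m²/s².
v = 20910 m/s = 20.91 km/s.

v ≈ 20.9 km/s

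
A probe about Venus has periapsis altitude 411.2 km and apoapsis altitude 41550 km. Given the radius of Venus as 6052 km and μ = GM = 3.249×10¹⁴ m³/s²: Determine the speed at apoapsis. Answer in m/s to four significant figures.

v ≈ 1277 m/s

r_p = 6052 + 411.2 = 6463.2 km = 6.4632×10⁶ m.
r_a = 6052 + 41550 = 47602 km = 4.7602×10⁷ m.
Semi-major axis a = (r_p + r_a)/2 = 27033 km = 2.703×10⁷ m.
Vis-viva: v² = μ(2/r − 1/a) = 3.249×10¹⁴ × (4.202×10⁻⁸ − 3.699×10⁻⁸) = 1.632×10⁶ m²/s².
v = 1277 m/s.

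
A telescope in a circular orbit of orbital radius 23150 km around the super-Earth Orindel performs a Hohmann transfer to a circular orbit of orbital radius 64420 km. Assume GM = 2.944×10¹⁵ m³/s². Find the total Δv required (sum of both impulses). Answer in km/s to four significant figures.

r₁ = 23150 km = 2.315×10⁷ m.
r₂ = 64420 km = 6.442×10⁷ m.
Transfer ellipse a_t = (r₁ + r₂)/2 = 4.378×10⁷ m.
At r₁: circular v_c1 = √(μ/r₁) = 11280 m/s; transfer-periapsis v_p = √[μ(2/r₁ − 1/a_t)] = 13680 m/s.
Δv₁ = v_p − v_c1 = 2402 m/s.
At r₂: circular v_c2 = √(μ/r₂) = 6760 m/s; transfer-apoapsis v_a = √[μ(2/r₂ − 1/a_t)] = 4916 m/s.
Δv₂ = v_c2 − v_a = 1845 m/s.
Total Δv = Δv₁ + Δv₂ = 4246 m/s = 4.246 km/s.

Δv_total ≈ 4.246 km/s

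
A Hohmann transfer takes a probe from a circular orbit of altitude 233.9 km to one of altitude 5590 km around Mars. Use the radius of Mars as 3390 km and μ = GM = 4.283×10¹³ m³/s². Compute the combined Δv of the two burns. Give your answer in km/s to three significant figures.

r₁ = 3390 + 233.9 = 3623.9 km = 3.6239×10⁶ m.
r₂ = 3390 + 5590 = 8980.0 km = 8.9800×10⁶ m.
Transfer ellipse a_t = (r₁ + r₂)/2 = 6.302×10⁶ m.
At r₁: circular v_c1 = √(μ/r₁) = 3438 m/s; transfer-periapsis v_p = √[μ(2/r₁ − 1/a_t)] = 4104 m/s.
Δv₁ = v_p − v_c1 = 666.0 m/s.
At r₂: circular v_c2 = √(μ/r₂) = 2184 m/s; transfer-apoapsis v_a = √[μ(2/r₂ − 1/a_t)] = 1656 m/s.
Δv₂ = v_c2 − v_a = 527.8 m/s.
Total Δv = Δv₁ + Δv₂ = 1194 m/s = 1.194 km/s.

Δv_total ≈ 1.19 km/s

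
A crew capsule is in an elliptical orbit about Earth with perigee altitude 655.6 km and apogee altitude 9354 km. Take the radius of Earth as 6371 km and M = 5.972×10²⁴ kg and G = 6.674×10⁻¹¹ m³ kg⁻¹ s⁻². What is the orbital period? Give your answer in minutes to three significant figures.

μ = GM = 6.674×10⁻¹¹ × 5.972×10²⁴ = 3.986×10¹⁴ m³/s².
r_p = 6371 + 655.6 = 7026.6 km = 7.0266×10⁶ m.
r_a = 6371 + 9354 = 15725 km = 1.5725×10⁷ m.
Semi-major axis a = (r_p + r_a)/2 = (7026.6 + 15725)/2 = 11376 km = 1.138×10⁷ m.
By Kepler's third law T = 2π√(a³/μ) = 2π × 1.922×10³ = 1.208×10⁴ s.
= 201.3 minutes.

T ≈ 201 minutes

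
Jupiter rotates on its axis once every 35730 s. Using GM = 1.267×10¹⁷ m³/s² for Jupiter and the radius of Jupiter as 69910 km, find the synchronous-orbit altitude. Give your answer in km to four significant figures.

A synchronous orbit has period T, so by Kepler's third law a = (μT²/4π²)^(1/3).
μT²/4π² = 1.267×10¹⁷ × (3.573×10⁴)² / 39.48 = 4.097×10²⁴ m³.
a = 1.600×10⁸ m = 1.6002×10⁵ km.
Altitude h = a − R = 1.6002×10⁵ − 69910 = 90105 km.

h_sync ≈ 90110 km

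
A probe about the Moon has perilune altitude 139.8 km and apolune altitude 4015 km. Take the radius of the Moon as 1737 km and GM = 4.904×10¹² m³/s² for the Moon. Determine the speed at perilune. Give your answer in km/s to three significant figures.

v ≈ 1.99 km/s

r_p = 1737 + 139.8 = 1876.8 km = 1.8768×10⁶ m.
r_a = 1737 + 4015 = 5752.0 km = 5.7520×10⁶ m.
Semi-major axis a = (r_p + r_a)/2 = 3814.4 km = 3.814×10⁶ m.
Vis-viva: v² = μ(2/r − 1/a) = 4.904×10¹² × (1.066×10⁻⁶ − 2.622×10⁻⁷) = 3.940×10⁶ m²/s².
v = 1985 m/s = 1.985 km/s.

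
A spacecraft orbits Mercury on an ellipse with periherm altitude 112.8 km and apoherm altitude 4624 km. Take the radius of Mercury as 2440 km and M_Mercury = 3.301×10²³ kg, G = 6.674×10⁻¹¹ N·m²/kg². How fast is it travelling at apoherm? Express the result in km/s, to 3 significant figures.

μ = GM = 6.674×10⁻¹¹ × 3.301×10²³ = 2.203×10¹³ m³/s².
r_p = 2440 + 112.8 = 2552.8 km = 2.5528×10⁶ m.
r_a = 2440 + 4624 = 7064.0 km = 7.0640×10⁶ m.
Semi-major axis a = (r_p + r_a)/2 = 4808.4 km = 4.808×10⁶ m.
Vis-viva: v² = μ(2/r − 1/a) = 2.203×10¹³ × (2.831×10⁻⁷ − 2.080×10⁻⁷) = 1.656×10⁶ m²/s².
v = 1287 m/s = 1.287 km/s.

v ≈ 1.29 km/s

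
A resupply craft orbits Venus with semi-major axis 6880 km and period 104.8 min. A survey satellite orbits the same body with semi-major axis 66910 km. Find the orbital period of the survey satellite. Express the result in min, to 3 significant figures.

T₂ ≈ 3180 min

Kepler's third law: T² ∝ a³, so T₂ = T₁ (a₂/a₁)^(3/2).
a₂/a₁ = 9.725, (a₂/a₁)^(3/2) = 30.33.
T₂ = 104.8 × 30.33 = 3178 min.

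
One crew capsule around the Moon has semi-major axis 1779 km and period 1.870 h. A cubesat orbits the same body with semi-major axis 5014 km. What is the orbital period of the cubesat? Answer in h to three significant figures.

Kepler's third law: T² ∝ a³, so T₂ = T₁ (a₂/a₁)^(3/2).
a₂/a₁ = 2.818, (a₂/a₁)^(3/2) = 4.732.
T₂ = 1.870 × 4.732 = 8.848 h.

T₂ ≈ 8.85 h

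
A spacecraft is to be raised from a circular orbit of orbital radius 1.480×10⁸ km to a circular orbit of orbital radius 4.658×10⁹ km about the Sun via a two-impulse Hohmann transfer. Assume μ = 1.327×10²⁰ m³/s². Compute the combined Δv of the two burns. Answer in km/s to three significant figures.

Δv_total ≈ 15.8 km/s

r₁ = 1.480×10⁸ km = 1.480×10¹¹ m.
r₂ = 4.658×10⁹ km = 4.658×10¹² m.
Transfer ellipse a_t = (r₁ + r₂)/2 = 2.403×10¹² m.
At r₁: circular v_c1 = √(μ/r₁) = 29940 m/s; transfer-perihelion v_p = √[μ(2/r₁ − 1/a_t)] = 41690 m/s.
Δv₁ = v_p − v_c1 = 11750 m/s.
At r₂: circular v_c2 = √(μ/r₂) = 5337 m/s; transfer-aphelion v_a = √[μ(2/r₂ − 1/a_t)] = 1325 m/s.
Δv₂ = v_c2 − v_a = 4013 m/s.
Total Δv = Δv₁ + Δv₂ = 15760 m/s = 15.76 km/s.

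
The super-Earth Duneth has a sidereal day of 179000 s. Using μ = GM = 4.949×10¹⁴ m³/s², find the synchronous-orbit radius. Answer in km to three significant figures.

r_sync ≈ 73800 km

A synchronous orbit has period T, so by Kepler's third law a = (μT²/4π²)^(1/3).
μT²/4π² = 4.949×10¹⁴ × (1.790×10⁵)² / 39.48 = 4.017×10²³ m³.
a = 7.378×10⁷ m = 73783 km.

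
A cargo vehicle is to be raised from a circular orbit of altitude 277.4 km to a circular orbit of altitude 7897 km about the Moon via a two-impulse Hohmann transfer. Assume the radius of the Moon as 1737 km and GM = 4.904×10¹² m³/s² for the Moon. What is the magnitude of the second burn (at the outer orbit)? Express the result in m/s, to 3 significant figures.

Δv ≈ 294 m/s

r₁ = 1737 + 277.4 = 2014.4 km = 2.0144×10⁶ m.
r₂ = 1737 + 7897 = 9634.0 km = 9.6340×10⁶ m.
Transfer ellipse a_t = (r₁ + r₂)/2 = 5.824×10⁶ m.
At r₁: circular v_c1 = √(μ/r₁) = 1560 m/s; transfer-perilune v_p = √[μ(2/r₁ − 1/a_t)] = 2007 m/s.
At r₂: circular v_c2 = √(μ/r₂) = 713.5 m/s; transfer-apolune v_a = √[μ(2/r₂ − 1/a_t)] = 419.6 m/s.
Δv₂ = v_c2 − v_a = 293.9 m/s.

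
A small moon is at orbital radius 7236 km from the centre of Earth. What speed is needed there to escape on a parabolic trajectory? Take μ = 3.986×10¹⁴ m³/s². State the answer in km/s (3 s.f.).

v_esc ≈ 10.5 km/s

r = 7236 km = 7.236×10⁶ m.
Escape speed v_esc = √(2μ/r) = √(2 × 3.986×10¹⁴ / 7.236×10⁶) = √(1.102×10⁸) = 10500 m/s.
= 10.50 km/s.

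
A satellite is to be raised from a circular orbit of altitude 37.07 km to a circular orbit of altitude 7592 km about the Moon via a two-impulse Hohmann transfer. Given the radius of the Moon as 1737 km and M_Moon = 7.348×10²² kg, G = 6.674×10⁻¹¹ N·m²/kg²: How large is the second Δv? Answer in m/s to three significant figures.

Δv ≈ 315 m/s

μ = GM = 6.674×10⁻¹¹ × 7.348×10²² = 4.904×10¹² m³/s².
r₁ = 1737 + 37.07 = 1774.1 km = 1.7741×10⁶ m.
r₂ = 1737 + 7592 = 9329.0 km = 9.3290×10⁶ m.
Transfer ellipse a_t = (r₁ + r₂)/2 = 5.552×10⁶ m.
At r₁: circular v_c1 = √(μ/r₁) = 1663 m/s; transfer-perilune v_p = √[μ(2/r₁ − 1/a_t)] = 2155 m/s.
At r₂: circular v_c2 = √(μ/r₂) = 725.0 m/s; transfer-apolune v_a = √[μ(2/r₂ − 1/a_t)] = 409.9 m/s.
Δv₂ = v_c2 − v_a = 315.2 m/s.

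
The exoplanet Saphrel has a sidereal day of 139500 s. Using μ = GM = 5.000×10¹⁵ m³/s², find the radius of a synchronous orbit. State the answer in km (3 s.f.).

A synchronous orbit has period T, so by Kepler's third law a = (μT²/4π²)^(1/3).
μT²/4π² = 5.000×10¹⁵ × (1.395×10⁵)² / 39.48 = 2.465×10²⁴ m³.
a = 1.351×10⁸ m = 1.3508×10⁵ km.

r_sync ≈ 1.35×10⁵ km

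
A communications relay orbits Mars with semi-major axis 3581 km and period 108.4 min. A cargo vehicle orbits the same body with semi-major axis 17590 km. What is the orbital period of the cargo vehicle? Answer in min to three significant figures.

Kepler's third law: T² ∝ a³, so T₂ = T₁ (a₂/a₁)^(3/2).
a₂/a₁ = 4.912, (a₂/a₁)^(3/2) = 10.89.
T₂ = 108.4 × 10.89 = 1180 min.

T₂ ≈ 1180 min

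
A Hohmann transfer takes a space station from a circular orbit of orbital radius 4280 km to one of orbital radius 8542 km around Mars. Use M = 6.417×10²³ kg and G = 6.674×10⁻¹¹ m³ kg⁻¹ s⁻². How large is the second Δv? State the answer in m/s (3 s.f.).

Δv ≈ 410 m/s

μ = GM = 6.674×10⁻¹¹ × 6.417×10²³ = 4.283×10¹³ m³/s².
r₁ = 4280 km = 4.280×10⁶ m.
r₂ = 8542 km = 8.542×10⁶ m.
Transfer ellipse a_t = (r₁ + r₂)/2 = 6.411×10⁶ m.
At r₁: circular v_c1 = √(μ/r₁) = 3163 m/s; transfer-periapsis v_p = √[μ(2/r₁ − 1/a_t)] = 3651 m/s.
At r₂: circular v_c2 = √(μ/r₂) = 2239 m/s; transfer-apoapsis v_a = √[μ(2/r₂ − 1/a_t)] = 1830 m/s.
Δv₂ = v_c2 − v_a = 409.6 m/s.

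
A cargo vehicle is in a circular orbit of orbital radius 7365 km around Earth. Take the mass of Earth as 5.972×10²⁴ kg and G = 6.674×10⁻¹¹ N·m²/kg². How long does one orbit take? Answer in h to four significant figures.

μ = GM = 6.674×10⁻¹¹ × 5.972×10²⁴ = 3.986×10¹⁴ m³/s².
r = 7365 km = 7.365×10⁶ m.
Kepler's third law: T = 2π√(r³/μ) = 2π√((7.365×10⁶)³ / 3.986×10¹⁴).
r³/μ = 1.002×10⁶ s², so T = 2π × 1.001×10³ = 6.291×10³ s.
Converting: 6.291×10³ s ÷ 3600 = 1.747 h.

T ≈ 1.747 h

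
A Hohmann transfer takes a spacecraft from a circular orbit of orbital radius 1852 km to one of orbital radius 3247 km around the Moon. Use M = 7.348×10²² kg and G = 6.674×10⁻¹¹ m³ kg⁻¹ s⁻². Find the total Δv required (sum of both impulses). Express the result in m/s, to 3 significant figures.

μ = GM = 6.674×10⁻¹¹ × 7.348×10²² = 4.904×10¹² m³/s².
r₁ = 1852 km = 1.852×10⁶ m.
r₂ = 3247 km = 3.247×10⁶ m.
Transfer ellipse a_t = (r₁ + r₂)/2 = 2.550×10⁶ m.
At r₁: circular v_c1 = √(μ/r₁) = 1627 m/s; transfer-perilune v_p = √[μ(2/r₁ − 1/a_t)] = 1836 m/s.
Δv₁ = v_p − v_c1 = 209.2 m/s.
At r₂: circular v_c2 = √(μ/r₂) = 1229 m/s; transfer-apolune v_a = √[μ(2/r₂ − 1/a_t)] = 1047 m/s.
Δv₂ = v_c2 − v_a = 181.5 m/s.
Total Δv = Δv₁ + Δv₂ = 390.7 m/s.

Δv_total ≈ 391 m/s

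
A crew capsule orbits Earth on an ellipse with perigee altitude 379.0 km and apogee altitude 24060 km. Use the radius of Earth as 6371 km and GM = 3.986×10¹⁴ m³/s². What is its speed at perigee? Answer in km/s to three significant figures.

v ≈ 9.83 km/s

r_p = 6371 + 379.0 = 6750.0 km = 6.7500×10⁶ m.
r_a = 6371 + 24060 = 30431 km = 3.0431×10⁷ m.
Semi-major axis a = (r_p + r_a)/2 = 18590 km = 1.859×10⁷ m.
Vis-viva: v² = μ(2/r − 1/a) = 3.986×10¹⁴ × (2.963×10⁻⁷ − 5.379×10⁻⁸) = 9.666×10⁷ m²/s².
v = 9832 m/s = 9.832 km/s.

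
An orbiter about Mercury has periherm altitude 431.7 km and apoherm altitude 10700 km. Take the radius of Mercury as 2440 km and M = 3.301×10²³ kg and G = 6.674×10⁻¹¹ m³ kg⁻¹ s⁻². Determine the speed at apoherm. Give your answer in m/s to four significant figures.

v ≈ 775.5 m/s

μ = GM = 6.674×10⁻¹¹ × 3.301×10²³ = 2.203×10¹³ m³/s².
r_p = 2440 + 431.7 = 2871.7 km = 2.8717×10⁶ m.
r_a = 2440 + 10700 = 13140 km = 1.3140×10⁷ m.
Semi-major axis a = (r_p + r_a)/2 = 8005.9 km = 8.006×10⁶ m.
Vis-viva: v² = μ(2/r − 1/a) = 2.203×10¹³ × (1.522×10⁻⁷ − 1.249×10⁻⁷) = 6.014×10⁵ m²/s².
v = 775.5 m/s.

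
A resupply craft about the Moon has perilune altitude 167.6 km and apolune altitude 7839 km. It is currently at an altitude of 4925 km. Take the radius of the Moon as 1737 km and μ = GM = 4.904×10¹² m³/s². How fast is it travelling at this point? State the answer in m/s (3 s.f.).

r_p = 1737 + 167.6 = 1904.6 km = 1.9046×10⁶ m.
r_a = 1737 + 7839 = 9576.0 km = 9.5760×10⁶ m.
r = 1737 + 4925 = 6662.0 km = 6.662×10⁶ m.
Semi-major axis a = (r_p + r_a)/2 = 5740.3 km = 5.740×10⁶ m.
Vis-viva: v² = μ(2/r − 1/a) = 4.904×10¹² × (3.002×10⁻⁷ − 1.742×10⁻⁷) = 6.179×10⁵ m²/s².
v = 786.1 m/s.

v ≈ 786 m/s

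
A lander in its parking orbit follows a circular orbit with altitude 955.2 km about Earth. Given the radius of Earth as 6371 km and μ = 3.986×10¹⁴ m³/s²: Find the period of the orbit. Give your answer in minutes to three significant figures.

T ≈ 104 minutes

r = 6371 + 955.2 = 7326.2 km = 7.3262×10⁶ m.
Kepler's third law: T = 2π√(r³/μ) = 2π√((7.326×10⁶)³ / 3.986×10¹⁴).
r³/μ = 9.865×10⁵ s², so T = 2π × 9.932×10² = 6.241×10³ s.
Converting: 6.241×10³ s ÷ 60.00 = 104.0 minutes.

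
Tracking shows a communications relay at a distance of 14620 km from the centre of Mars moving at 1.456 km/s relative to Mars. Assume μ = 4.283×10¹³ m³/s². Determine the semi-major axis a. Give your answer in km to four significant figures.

a ≈ 11450 km

r = 1.462×10⁷ m.
Vis-viva rearranged: 1/a = 2/r − v²/μ = 1.368×10⁻⁷ − 4.950×10⁻⁸ = 8.730×10⁻⁸ m⁻¹.
a = 1.145×10⁷ m = 11454 km.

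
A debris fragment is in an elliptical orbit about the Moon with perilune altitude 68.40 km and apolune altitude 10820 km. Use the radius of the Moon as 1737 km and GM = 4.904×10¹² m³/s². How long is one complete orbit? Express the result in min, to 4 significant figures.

r_p = 1737 + 68.40 = 1805.4 km = 1.8054×10⁶ m.
r_a = 1737 + 10820 = 12557 km = 1.2557×10⁷ m.
Semi-major axis a = (r_p + r_a)/2 = (1805.4 + 12557)/2 = 7181.2 km = 7.181×10⁶ m.
By Kepler's third law T = 2π√(a³/μ) = 2π × 8.690×10³ = 5.460×10⁴ s.
= 910.0 min.

T ≈ 910.0 min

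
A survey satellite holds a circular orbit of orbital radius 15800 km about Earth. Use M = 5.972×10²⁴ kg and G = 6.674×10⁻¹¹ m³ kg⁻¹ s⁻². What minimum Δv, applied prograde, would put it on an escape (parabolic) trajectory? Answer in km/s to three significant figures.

Δv ≈ 2.08 km/s

μ = GM = 6.674×10⁻¹¹ × 5.972×10²⁴ = 3.986×10¹⁴ m³/s².
r = 15800 km = 1.580×10⁷ m.
Circular speed v_c = √(μ/r) = 5023 m/s.
Escape speed v_esc = √(2μ/r) = √2 × v_c = 7103 m/s.
Δv = v_esc − v_c = 2080 m/s = 2.080 km/s.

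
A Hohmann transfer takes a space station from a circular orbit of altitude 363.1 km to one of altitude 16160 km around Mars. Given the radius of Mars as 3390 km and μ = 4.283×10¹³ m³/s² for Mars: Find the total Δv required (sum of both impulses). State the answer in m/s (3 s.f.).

Δv_total ≈ 1640 m/s

r₁ = 3390 + 363.1 = 3753.1 km = 3.7531×10⁶ m.
r₂ = 3390 + 16160 = 19550 km = 1.9550×10⁷ m.
Transfer ellipse a_t = (r₁ + r₂)/2 = 1.165×10⁷ m.
At r₁: circular v_c1 = √(μ/r₁) = 3378 m/s; transfer-periapsis v_p = √[μ(2/r₁ − 1/a_t)] = 4376 m/s.
Δv₁ = v_p − v_c1 = 997.7 m/s.
At r₂: circular v_c2 = √(μ/r₂) = 1480 m/s; transfer-apoapsis v_a = √[μ(2/r₂ − 1/a_t)] = 840.0 m/s.
Δv₂ = v_c2 − v_a = 640.1 m/s.
Total Δv = Δv₁ + Δv₂ = 1638 m/s.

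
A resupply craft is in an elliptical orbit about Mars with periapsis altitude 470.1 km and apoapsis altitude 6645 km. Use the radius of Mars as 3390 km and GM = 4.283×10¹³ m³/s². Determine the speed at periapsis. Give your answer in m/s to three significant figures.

r_p = 3390 + 470.1 = 3860.1 km = 3.8601×10⁶ m.
r_a = 3390 + 6645 = 10035 km = 1.0035×10⁷ m.
Semi-major axis a = (r_p + r_a)/2 = 6947.6 km = 6.948×10⁶ m.
Vis-viva: v² = μ(2/r − 1/a) = 4.283×10¹³ × (5.181×10⁻⁷ − 1.439×10⁻⁷) = 1.603×10⁷ m²/s².
v = 4003 m/s.

v ≈ 4000 m/s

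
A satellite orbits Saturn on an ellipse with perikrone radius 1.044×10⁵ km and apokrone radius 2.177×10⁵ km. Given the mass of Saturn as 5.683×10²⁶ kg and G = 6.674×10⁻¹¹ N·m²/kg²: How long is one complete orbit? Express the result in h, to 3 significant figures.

μ = GM = 6.674×10⁻¹¹ × 5.683×10²⁶ = 3.793×10¹⁶ m³/s².
Semi-major axis a = (r_p + r_a)/2 = (1.0440×10⁵ + 2.1770×10⁵)/2 = 1.6105×10⁵ km = 1.610×10⁸ m.
By Kepler's third law T = 2π√(a³/μ) = 2π × 1.049×10⁴ = 6.594×10⁴ s.
= 18.32 h.

T ≈ 18.3 h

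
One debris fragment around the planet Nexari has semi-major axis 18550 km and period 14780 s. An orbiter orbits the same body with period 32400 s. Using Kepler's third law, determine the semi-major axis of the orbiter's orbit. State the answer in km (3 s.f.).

a₂ ≈ 31300 km

Kepler's third law: a³ ∝ T², so a₂ = a₁ (T₂/T₁)^(2/3).
T₂/T₁ = 2.192, (T₂/T₁)^(2/3) = 1.688.
a₂ = 18550 × 1.688 = 31300 km.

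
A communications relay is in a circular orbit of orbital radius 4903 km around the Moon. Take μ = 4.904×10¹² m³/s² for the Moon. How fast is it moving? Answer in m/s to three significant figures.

v ≈ 1000 m/s

r = 4903 km = 4.903×10⁶ m.
For a circular orbit v = √(μ/r) = √(4.904×10¹² / 4.903×10⁶) = √(1.000×10⁶) = 1000 m/s.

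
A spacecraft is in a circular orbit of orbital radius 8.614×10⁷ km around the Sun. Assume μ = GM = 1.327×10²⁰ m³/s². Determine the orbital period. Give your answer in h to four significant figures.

r = 8.614×10⁷ km = 8.614×10¹⁰ m.
Kepler's third law: T = 2π√(r³/μ) = 2π√((8.614×10¹⁰)³ / 1.327×10²⁰).
r³/μ = 4.817×10¹² s², so T = 2π × 2.195×10⁶ = 1.379×10⁷ s.
Converting: 1.379×10⁷ s ÷ 3600 = 3830 h.

T ≈ 3830 h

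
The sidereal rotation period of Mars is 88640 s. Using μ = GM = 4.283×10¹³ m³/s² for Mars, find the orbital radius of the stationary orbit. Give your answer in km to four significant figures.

A synchronous orbit has period T, so by Kepler's third law a = (μT²/4π²)^(1/3).
μT²/4π² = 4.283×10¹³ × (8.864×10⁴)² / 39.48 = 8.524×10²¹ m³.
a = 2.043×10⁷ m = 20428 km.

r_sync ≈ 20430 km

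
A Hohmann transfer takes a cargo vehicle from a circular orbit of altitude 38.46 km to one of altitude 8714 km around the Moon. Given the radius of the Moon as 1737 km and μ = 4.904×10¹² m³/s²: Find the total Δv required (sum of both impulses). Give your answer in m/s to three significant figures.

Δv_total ≈ 827 m/s

r₁ = 1737 + 38.46 = 1775.5 km = 1.7755×10⁶ m.
r₂ = 1737 + 8714 = 10451 km = 1.0451×10⁷ m.
Transfer ellipse a_t = (r₁ + r₂)/2 = 6.113×10⁶ m.
At r₁: circular v_c1 = √(μ/r₁) = 1662 m/s; transfer-perilune v_p = √[μ(2/r₁ − 1/a_t)] = 2173 m/s.
Δv₁ = v_p − v_c1 = 511.1 m/s.
At r₂: circular v_c2 = √(μ/r₂) = 685.0 m/s; transfer-apolune v_a = √[μ(2/r₂ − 1/a_t)] = 369.2 m/s.
Δv₂ = v_c2 − v_a = 315.8 m/s.
Total Δv = Δv₁ + Δv₂ = 826.9 m/s.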